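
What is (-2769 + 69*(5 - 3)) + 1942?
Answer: -689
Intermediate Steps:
(-2769 + 69*(5 - 3)) + 1942 = (-2769 + 69*2) + 1942 = (-2769 + 138) + 1942 = -2631 + 1942 = -689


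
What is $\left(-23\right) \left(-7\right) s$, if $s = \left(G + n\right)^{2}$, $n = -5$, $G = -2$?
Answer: $7889$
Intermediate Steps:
$s = 49$ ($s = \left(-2 - 5\right)^{2} = \left(-7\right)^{2} = 49$)
$\left(-23\right) \left(-7\right) s = \left(-23\right) \left(-7\right) 49 = 161 \cdot 49 = 7889$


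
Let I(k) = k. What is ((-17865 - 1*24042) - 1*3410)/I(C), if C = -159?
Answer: 45317/159 ≈ 285.01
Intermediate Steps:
((-17865 - 1*24042) - 1*3410)/I(C) = ((-17865 - 1*24042) - 1*3410)/(-159) = ((-17865 - 24042) - 3410)*(-1/159) = (-41907 - 3410)*(-1/159) = -45317*(-1/159) = 45317/159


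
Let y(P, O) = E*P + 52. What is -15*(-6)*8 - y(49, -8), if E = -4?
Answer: 864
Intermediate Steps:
y(P, O) = 52 - 4*P (y(P, O) = -4*P + 52 = 52 - 4*P)
-15*(-6)*8 - y(49, -8) = -15*(-6)*8 - (52 - 4*49) = 90*8 - (52 - 196) = 720 - 1*(-144) = 720 + 144 = 864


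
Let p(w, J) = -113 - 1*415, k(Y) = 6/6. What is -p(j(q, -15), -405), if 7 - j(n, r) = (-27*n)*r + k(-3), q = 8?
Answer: 528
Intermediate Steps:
k(Y) = 1 (k(Y) = 6*(⅙) = 1)
j(n, r) = 6 + 27*n*r (j(n, r) = 7 - ((-27*n)*r + 1) = 7 - (-27*n*r + 1) = 7 - (1 - 27*n*r) = 7 + (-1 + 27*n*r) = 6 + 27*n*r)
p(w, J) = -528 (p(w, J) = -113 - 415 = -528)
-p(j(q, -15), -405) = -1*(-528) = 528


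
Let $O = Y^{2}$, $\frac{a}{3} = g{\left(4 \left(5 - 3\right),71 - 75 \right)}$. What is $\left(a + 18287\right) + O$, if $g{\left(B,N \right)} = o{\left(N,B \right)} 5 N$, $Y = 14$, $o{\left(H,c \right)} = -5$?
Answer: $18783$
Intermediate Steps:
$g{\left(B,N \right)} = - 25 N$ ($g{\left(B,N \right)} = \left(-5\right) 5 N = - 25 N$)
$a = 300$ ($a = 3 \left(- 25 \left(71 - 75\right)\right) = 3 \left(\left(-25\right) \left(-4\right)\right) = 3 \cdot 100 = 300$)
$O = 196$ ($O = 14^{2} = 196$)
$\left(a + 18287\right) + O = \left(300 + 18287\right) + 196 = 18587 + 196 = 18783$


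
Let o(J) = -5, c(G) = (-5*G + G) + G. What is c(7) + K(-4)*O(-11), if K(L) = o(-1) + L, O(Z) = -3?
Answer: 6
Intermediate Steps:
c(G) = -3*G (c(G) = -4*G + G = -3*G)
K(L) = -5 + L
c(7) + K(-4)*O(-11) = -3*7 + (-5 - 4)*(-3) = -21 - 9*(-3) = -21 + 27 = 6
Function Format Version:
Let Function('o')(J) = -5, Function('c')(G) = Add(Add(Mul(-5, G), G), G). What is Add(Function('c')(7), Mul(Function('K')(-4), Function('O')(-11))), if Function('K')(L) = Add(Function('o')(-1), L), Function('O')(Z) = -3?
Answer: 6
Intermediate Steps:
Function('c')(G) = Mul(-3, G) (Function('c')(G) = Add(Mul(-4, G), G) = Mul(-3, G))
Function('K')(L) = Add(-5, L)
Add(Function('c')(7), Mul(Function('K')(-4), Function('O')(-11))) = Add(Mul(-3, 7), Mul(Add(-5, -4), -3)) = Add(-21, Mul(-9, -3)) = Add(-21, 27) = 6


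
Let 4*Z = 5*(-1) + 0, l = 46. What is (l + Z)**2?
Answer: 32041/16 ≈ 2002.6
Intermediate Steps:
Z = -5/4 (Z = (5*(-1) + 0)/4 = (-5 + 0)/4 = (1/4)*(-5) = -5/4 ≈ -1.2500)
(l + Z)**2 = (46 - 5/4)**2 = (179/4)**2 = 32041/16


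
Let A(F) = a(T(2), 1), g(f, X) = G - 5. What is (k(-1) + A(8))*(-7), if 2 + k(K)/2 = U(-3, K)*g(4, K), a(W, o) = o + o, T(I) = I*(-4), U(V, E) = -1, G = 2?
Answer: -28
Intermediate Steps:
g(f, X) = -3 (g(f, X) = 2 - 5 = -3)
T(I) = -4*I
a(W, o) = 2*o
k(K) = 2 (k(K) = -4 + 2*(-1*(-3)) = -4 + 2*3 = -4 + 6 = 2)
A(F) = 2 (A(F) = 2*1 = 2)
(k(-1) + A(8))*(-7) = (2 + 2)*(-7) = 4*(-7) = -28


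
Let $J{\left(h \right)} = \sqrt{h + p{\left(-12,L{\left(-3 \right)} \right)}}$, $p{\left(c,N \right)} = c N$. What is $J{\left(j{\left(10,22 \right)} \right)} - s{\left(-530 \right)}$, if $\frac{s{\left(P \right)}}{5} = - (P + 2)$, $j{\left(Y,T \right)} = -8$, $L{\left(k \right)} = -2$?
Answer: $-2636$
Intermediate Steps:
$s{\left(P \right)} = -10 - 5 P$ ($s{\left(P \right)} = 5 \left(- (P + 2)\right) = 5 \left(- (2 + P)\right) = 5 \left(-2 - P\right) = -10 - 5 P$)
$p{\left(c,N \right)} = N c$
$J{\left(h \right)} = \sqrt{24 + h}$ ($J{\left(h \right)} = \sqrt{h - -24} = \sqrt{h + 24} = \sqrt{24 + h}$)
$J{\left(j{\left(10,22 \right)} \right)} - s{\left(-530 \right)} = \sqrt{24 - 8} - \left(-10 - -2650\right) = \sqrt{16} - \left(-10 + 2650\right) = 4 - 2640 = -2636$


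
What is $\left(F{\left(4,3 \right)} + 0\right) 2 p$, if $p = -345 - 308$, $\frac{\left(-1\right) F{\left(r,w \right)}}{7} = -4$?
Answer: $-36568$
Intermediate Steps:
$F{\left(r,w \right)} = 28$ ($F{\left(r,w \right)} = \left(-7\right) \left(-4\right) = 28$)
$p = -653$
$\left(F{\left(4,3 \right)} + 0\right) 2 p = \left(28 + 0\right) 2 \left(-653\right) = 28 \cdot 2 \left(-653\right) = 56 \left(-653\right) = -36568$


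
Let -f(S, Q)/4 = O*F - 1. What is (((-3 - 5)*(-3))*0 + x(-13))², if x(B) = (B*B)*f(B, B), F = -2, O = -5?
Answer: 37015056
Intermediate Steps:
f(S, Q) = -36 (f(S, Q) = -4*(-5*(-2) - 1) = -4*(10 - 1) = -4*9 = -36)
x(B) = -36*B² (x(B) = (B*B)*(-36) = B²*(-36) = -36*B²)
(((-3 - 5)*(-3))*0 + x(-13))² = (((-3 - 5)*(-3))*0 - 36*(-13)²)² = (-8*(-3)*0 - 36*169)² = (24*0 - 6084)² = (0 - 6084)² = (-6084)² = 37015056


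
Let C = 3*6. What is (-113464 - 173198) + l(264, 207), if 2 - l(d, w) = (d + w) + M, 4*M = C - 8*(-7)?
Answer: -574299/2 ≈ -2.8715e+5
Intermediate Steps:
C = 18
M = 37/2 (M = (18 - 8*(-7))/4 = (18 + 56)/4 = (¼)*74 = 37/2 ≈ 18.500)
l(d, w) = -33/2 - d - w (l(d, w) = 2 - ((d + w) + 37/2) = 2 - (37/2 + d + w) = 2 + (-37/2 - d - w) = -33/2 - d - w)
(-113464 - 173198) + l(264, 207) = (-113464 - 173198) + (-33/2 - 1*264 - 1*207) = -286662 + (-33/2 - 264 - 207) = -286662 - 975/2 = -574299/2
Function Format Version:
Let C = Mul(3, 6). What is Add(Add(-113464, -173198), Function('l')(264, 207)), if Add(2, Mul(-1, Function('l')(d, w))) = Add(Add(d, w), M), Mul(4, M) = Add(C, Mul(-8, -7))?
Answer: Rational(-574299, 2) ≈ -2.8715e+5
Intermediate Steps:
C = 18
M = Rational(37, 2) (M = Mul(Rational(1, 4), Add(18, Mul(-8, -7))) = Mul(Rational(1, 4), Add(18, 56)) = Mul(Rational(1, 4), 74) = Rational(37, 2) ≈ 18.500)
Function('l')(d, w) = Add(Rational(-33, 2), Mul(-1, d), Mul(-1, w)) (Function('l')(d, w) = Add(2, Mul(-1, Add(Add(d, w), Rational(37, 2)))) = Add(2, Mul(-1, Add(Rational(37, 2), d, w))) = Add(2, Add(Rational(-37, 2), Mul(-1, d), Mul(-1, w))) = Add(Rational(-33, 2), Mul(-1, d), Mul(-1, w)))
Add(Add(-113464, -173198), Function('l')(264, 207)) = Add(Add(-113464, -173198), Add(Rational(-33, 2), Mul(-1, 264), Mul(-1, 207))) = Add(-286662, Add(Rational(-33, 2), -264, -207)) = Add(-286662, Rational(-975, 2)) = Rational(-574299, 2)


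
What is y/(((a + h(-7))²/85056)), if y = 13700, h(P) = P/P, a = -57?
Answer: 18207300/49 ≈ 3.7158e+5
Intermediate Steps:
h(P) = 1
y/(((a + h(-7))²/85056)) = 13700/(((-57 + 1)²/85056)) = 13700/(((-56)²*(1/85056))) = 13700/((3136*(1/85056))) = 13700/(49/1329) = 13700*(1329/49) = 18207300/49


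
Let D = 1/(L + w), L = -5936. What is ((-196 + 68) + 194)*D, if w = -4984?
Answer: -11/1820 ≈ -0.0060440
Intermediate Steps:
D = -1/10920 (D = 1/(-5936 - 4984) = 1/(-10920) = -1/10920 ≈ -9.1575e-5)
((-196 + 68) + 194)*D = ((-196 + 68) + 194)*(-1/10920) = (-128 + 194)*(-1/10920) = 66*(-1/10920) = -11/1820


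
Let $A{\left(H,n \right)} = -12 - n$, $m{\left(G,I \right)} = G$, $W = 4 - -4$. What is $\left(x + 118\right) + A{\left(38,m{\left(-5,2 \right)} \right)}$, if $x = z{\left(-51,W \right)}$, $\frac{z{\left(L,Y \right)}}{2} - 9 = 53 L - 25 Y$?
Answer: $-5677$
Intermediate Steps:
$W = 8$ ($W = 4 + 4 = 8$)
$z{\left(L,Y \right)} = 18 - 50 Y + 106 L$ ($z{\left(L,Y \right)} = 18 + 2 \left(53 L - 25 Y\right) = 18 + 2 \left(- 25 Y + 53 L\right) = 18 + \left(- 50 Y + 106 L\right) = 18 - 50 Y + 106 L$)
$x = -5788$ ($x = 18 - 400 + 106 \left(-51\right) = 18 - 400 - 5406 = -5788$)
$\left(x + 118\right) + A{\left(38,m{\left(-5,2 \right)} \right)} = \left(-5788 + 118\right) - 7 = -5670 + \left(-12 + 5\right) = -5670 - 7 = -5677$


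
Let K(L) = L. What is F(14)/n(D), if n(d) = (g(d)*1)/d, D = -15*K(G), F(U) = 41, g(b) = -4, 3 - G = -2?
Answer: 3075/4 ≈ 768.75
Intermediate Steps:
G = 5 (G = 3 - 1*(-2) = 3 + 2 = 5)
D = -75 (D = -15*5 = -75)
n(d) = -4/d (n(d) = (-4*1)/d = -4/d)
F(14)/n(D) = 41/((-4/(-75))) = 41/((-4*(-1/75))) = 41/(4/75) = 41*(75/4) = 3075/4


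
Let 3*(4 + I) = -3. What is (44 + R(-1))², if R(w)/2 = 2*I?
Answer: 576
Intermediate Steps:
I = -5 (I = -4 + (⅓)*(-3) = -4 - 1 = -5)
R(w) = -20 (R(w) = 2*(2*(-5)) = 2*(-10) = -20)
(44 + R(-1))² = (44 - 20)² = 24² = 576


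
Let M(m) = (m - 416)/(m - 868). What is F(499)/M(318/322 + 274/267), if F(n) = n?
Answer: 18575848351/17796025 ≈ 1043.8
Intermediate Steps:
M(m) = (-416 + m)/(-868 + m)
F(499)/M(318/322 + 274/267) = 499/(((-416 + (318/322 + 274/267))/(-868 + (318/322 + 274/267)))) = 499/(((-416 + (318*(1/322) + 274*(1/267)))/(-868 + (318*(1/322) + 274*(1/267))))) = 499/(((-416 + (159/161 + 274/267))/(-868 + (159/161 + 274/267)))) = 499/(((-416 + 86567/42987)/(-868 + 86567/42987))) = 499/((-17796025/42987/(-37226149/42987))) = 499/((-42987/37226149*(-17796025/42987))) = 499/(17796025/37226149) = 499*(37226149/17796025) = 18575848351/17796025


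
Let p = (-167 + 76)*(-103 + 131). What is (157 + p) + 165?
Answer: -2226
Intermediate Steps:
p = -2548 (p = -91*28 = -2548)
(157 + p) + 165 = (157 - 2548) + 165 = -2391 + 165 = -2226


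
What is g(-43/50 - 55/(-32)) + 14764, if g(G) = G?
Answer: 11811887/800 ≈ 14765.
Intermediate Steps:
g(-43/50 - 55/(-32)) + 14764 = (-43/50 - 55/(-32)) + 14764 = (-43*1/50 - 55*(-1/32)) + 14764 = (-43/50 + 55/32) + 14764 = 687/800 + 14764 = 11811887/800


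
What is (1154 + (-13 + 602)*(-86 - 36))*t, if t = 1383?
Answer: -97783632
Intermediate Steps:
(1154 + (-13 + 602)*(-86 - 36))*t = (1154 + (-13 + 602)*(-86 - 36))*1383 = (1154 + 589*(-122))*1383 = (1154 - 71858)*1383 = -70704*1383 = -97783632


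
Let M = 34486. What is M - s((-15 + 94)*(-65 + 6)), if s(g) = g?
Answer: 39147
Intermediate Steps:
M - s((-15 + 94)*(-65 + 6)) = 34486 - (-15 + 94)*(-65 + 6) = 34486 - 79*(-59) = 34486 - 1*(-4661) = 34486 + 4661 = 39147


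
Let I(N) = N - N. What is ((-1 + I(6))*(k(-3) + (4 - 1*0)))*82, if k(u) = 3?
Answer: -574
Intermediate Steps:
I(N) = 0
((-1 + I(6))*(k(-3) + (4 - 1*0)))*82 = ((-1 + 0)*(3 + (4 - 1*0)))*82 = -(3 + (4 + 0))*82 = -(3 + 4)*82 = -1*7*82 = -7*82 = -574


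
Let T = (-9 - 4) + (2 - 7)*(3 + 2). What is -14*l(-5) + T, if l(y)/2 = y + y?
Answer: 242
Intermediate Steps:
l(y) = 4*y (l(y) = 2*(y + y) = 2*(2*y) = 4*y)
T = -38 (T = -13 - 5*5 = -13 - 25 = -38)
-14*l(-5) + T = -56*(-5) - 38 = -14*(-20) - 38 = 280 - 38 = 242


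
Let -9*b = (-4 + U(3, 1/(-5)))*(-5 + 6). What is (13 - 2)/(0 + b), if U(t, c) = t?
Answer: 99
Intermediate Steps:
b = ⅑ (b = -(-4 + 3)*(-5 + 6)/9 = -(-1)/9 = -⅑*(-1) = ⅑ ≈ 0.11111)
(13 - 2)/(0 + b) = (13 - 2)/(0 + ⅑) = 11/(⅑) = 9*11 = 99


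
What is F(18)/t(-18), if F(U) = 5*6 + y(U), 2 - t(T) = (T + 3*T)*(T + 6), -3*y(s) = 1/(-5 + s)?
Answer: -1169/33618 ≈ -0.034773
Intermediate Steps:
y(s) = -1/(3*(-5 + s))
t(T) = 2 - 4*T*(6 + T) (t(T) = 2 - (T + 3*T)*(T + 6) = 2 - 4*T*(6 + T))
F(U) = 30 - 1/(-15 + 3*U) (F(U) = 5*6 - 1/(-15 + 3*U) = 30 - 1/(-15 + 3*U))
F(18)/t(-18) = ((-451 + 90*18)/(3*(-5 + 18)))/(2 - 24*(-18) - 4*(-18)²) = ((⅓)*(-451 + 1620)/13)/(2 + 432 - 4*324) = ((⅓)*(1/13)*1169)/(2 + 432 - 1296) = (1169/39)/(-862) = (1169/39)*(-1/862) = -1169/33618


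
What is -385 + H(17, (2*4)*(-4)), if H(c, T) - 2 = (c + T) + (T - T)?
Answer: -398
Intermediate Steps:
H(c, T) = 2 + T + c (H(c, T) = 2 + ((c + T) + (T - T)) = 2 + ((T + c) + 0) = 2 + (T + c) = 2 + T + c)
-385 + H(17, (2*4)*(-4)) = -385 + (2 + (2*4)*(-4) + 17) = -385 + (2 + 8*(-4) + 17) = -385 + (2 - 32 + 17) = -385 - 13 = -398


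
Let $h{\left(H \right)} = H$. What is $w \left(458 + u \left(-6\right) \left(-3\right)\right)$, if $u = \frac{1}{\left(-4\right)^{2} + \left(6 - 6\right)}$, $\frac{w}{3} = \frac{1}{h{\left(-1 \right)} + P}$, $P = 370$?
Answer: $\frac{3673}{984} \approx 3.7327$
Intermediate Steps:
$w = \frac{1}{123}$ ($w = \frac{3}{-1 + 370} = \frac{3}{369} = 3 \cdot \frac{1}{369} = \frac{1}{123} \approx 0.0081301$)
$u = \frac{1}{16}$ ($u = \frac{1}{16 + \left(6 - 6\right)} = \frac{1}{16 + 0} = \frac{1}{16} \approx 0.0625$)
$w \left(458 + u \left(-6\right) \left(-3\right)\right) = \frac{458 + \frac{1}{16} \left(-6\right) \left(-3\right)}{123} = \frac{458 - - \frac{9}{8}}{123} = \frac{458 + \frac{9}{8}}{123} = \frac{1}{123} \cdot \frac{3673}{8} = \frac{3673}{984}$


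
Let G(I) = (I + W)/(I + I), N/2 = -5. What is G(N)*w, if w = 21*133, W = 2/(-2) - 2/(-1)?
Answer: 25137/20 ≈ 1256.8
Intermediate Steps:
N = -10 (N = 2*(-5) = -10)
W = 1 (W = 2*(-½) - 2*(-1) = -1 + 2 = 1)
w = 2793
G(I) = (1 + I)/(2*I) (G(I) = (I + 1)/(I + I) = (1 + I)/((2*I)) = (1 + I)*(1/(2*I)) = (1 + I)/(2*I))
G(N)*w = ((½)*(1 - 10)/(-10))*2793 = ((½)*(-⅒)*(-9))*2793 = (9/20)*2793 = 25137/20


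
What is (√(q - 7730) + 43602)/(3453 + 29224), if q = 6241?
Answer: 43602/32677 + I*√1489/32677 ≈ 1.3343 + 0.0011809*I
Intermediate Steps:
(√(q - 7730) + 43602)/(3453 + 29224) = (√(6241 - 7730) + 43602)/(3453 + 29224) = (√(-1489) + 43602)/32677 = (I*√1489 + 43602)*(1/32677) = (43602 + I*√1489)*(1/32677) = 43602/32677 + I*√1489/32677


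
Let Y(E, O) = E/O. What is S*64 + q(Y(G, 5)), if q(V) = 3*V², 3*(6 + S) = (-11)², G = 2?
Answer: 164836/75 ≈ 2197.8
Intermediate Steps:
S = 103/3 (S = -6 + (⅓)*(-11)² = -6 + (⅓)*121 = -6 + 121/3 = 103/3 ≈ 34.333)
S*64 + q(Y(G, 5)) = (103/3)*64 + 3*(2/5)² = 6592/3 + 3*(2*(⅕))² = 6592/3 + 3*(⅖)² = 6592/3 + 3*(4/25) = 6592/3 + 12/25 = 164836/75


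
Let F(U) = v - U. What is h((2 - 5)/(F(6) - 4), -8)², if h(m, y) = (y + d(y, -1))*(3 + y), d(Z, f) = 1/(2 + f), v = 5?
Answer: 1225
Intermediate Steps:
F(U) = 5 - U
h(m, y) = (1 + y)*(3 + y) (h(m, y) = (y + 1/(2 - 1))*(3 + y) = (y + 1/1)*(3 + y) = (y + 1)*(3 + y) = (1 + y)*(3 + y))
h((2 - 5)/(F(6) - 4), -8)² = (3 + (-8)² + 4*(-8))² = (3 + 64 - 32)² = 35² = 1225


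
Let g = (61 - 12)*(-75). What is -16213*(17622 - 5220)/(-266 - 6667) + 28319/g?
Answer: 246249746641/8492925 ≈ 28995.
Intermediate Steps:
g = -3675 (g = 49*(-75) = -3675)
-16213*(17622 - 5220)/(-266 - 6667) + 28319/g = -16213*(17622 - 5220)/(-266 - 6667) + 28319/(-3675) = -16213/((-6933/12402)) + 28319*(-1/3675) = -16213/((-6933*1/12402)) - 28319/3675 = -16213/(-2311/4134) - 28319/3675 = -16213*(-4134/2311) - 28319/3675 = 67024542/2311 - 28319/3675 = 246249746641/8492925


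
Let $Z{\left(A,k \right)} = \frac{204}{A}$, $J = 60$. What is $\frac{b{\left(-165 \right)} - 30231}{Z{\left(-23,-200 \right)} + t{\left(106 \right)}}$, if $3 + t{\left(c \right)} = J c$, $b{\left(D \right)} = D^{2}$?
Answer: $- \frac{7682}{16223} \approx -0.47353$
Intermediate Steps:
$t{\left(c \right)} = -3 + 60 c$
$\frac{b{\left(-165 \right)} - 30231}{Z{\left(-23,-200 \right)} + t{\left(106 \right)}} = \frac{\left(-165\right)^{2} - 30231}{\frac{204}{-23} + \left(-3 + 60 \cdot 106\right)} = \frac{27225 - 30231}{204 \left(- \frac{1}{23}\right) + \left(-3 + 6360\right)} = - \frac{3006}{- \frac{204}{23} + 6357} = - \frac{3006}{\frac{146007}{23}} = \left(-3006\right) \frac{23}{146007} = - \frac{7682}{16223}$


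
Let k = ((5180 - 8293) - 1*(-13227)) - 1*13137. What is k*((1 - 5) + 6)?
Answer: -6046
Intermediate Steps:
k = -3023 (k = (-3113 + 13227) - 13137 = 10114 - 13137 = -3023)
k*((1 - 5) + 6) = -3023*((1 - 5) + 6) = -3023*(-4 + 6) = -3023*2 = -6046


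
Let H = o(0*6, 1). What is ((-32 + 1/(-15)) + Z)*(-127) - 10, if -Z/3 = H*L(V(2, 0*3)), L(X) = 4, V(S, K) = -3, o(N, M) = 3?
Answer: 129517/15 ≈ 8634.5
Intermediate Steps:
H = 3
Z = -36 (Z = -9*4 = -3*12 = -36)
((-32 + 1/(-15)) + Z)*(-127) - 10 = ((-32 + 1/(-15)) - 36)*(-127) - 10 = ((-32 - 1/15) - 36)*(-127) - 10 = (-481/15 - 36)*(-127) - 10 = -1021/15*(-127) - 10 = 129667/15 - 10 = 129517/15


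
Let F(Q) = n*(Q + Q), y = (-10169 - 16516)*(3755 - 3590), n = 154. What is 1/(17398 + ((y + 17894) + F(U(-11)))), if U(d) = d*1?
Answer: -1/4371121 ≈ -2.2877e-7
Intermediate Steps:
U(d) = d
y = -4403025 (y = -26685*165 = -4403025)
F(Q) = 308*Q (F(Q) = 154*(Q + Q) = 154*(2*Q) = 308*Q)
1/(17398 + ((y + 17894) + F(U(-11)))) = 1/(17398 + ((-4403025 + 17894) + 308*(-11))) = 1/(17398 + (-4385131 - 3388)) = 1/(17398 - 4388519) = 1/(-4371121) = -1/4371121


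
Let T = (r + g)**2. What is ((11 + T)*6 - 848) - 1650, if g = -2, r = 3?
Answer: -2426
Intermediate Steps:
T = 1 (T = (3 - 2)**2 = 1**2 = 1)
((11 + T)*6 - 848) - 1650 = ((11 + 1)*6 - 848) - 1650 = (12*6 - 848) - 1650 = (72 - 848) - 1650 = -776 - 1650 = -2426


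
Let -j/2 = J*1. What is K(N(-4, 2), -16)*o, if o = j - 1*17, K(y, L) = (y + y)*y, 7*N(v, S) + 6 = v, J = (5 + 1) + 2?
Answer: -6600/49 ≈ -134.69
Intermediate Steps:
J = 8 (J = 6 + 2 = 8)
N(v, S) = -6/7 + v/7
K(y, L) = 2*y² (K(y, L) = (2*y)*y = 2*y²)
j = -16 ≈ -16.000
o = -33 (o = -16 - 1*17 = -16 - 17 = -33)
K(N(-4, 2), -16)*o = (2*(-6/7 + (⅐)*(-4))²)*(-33) = (2*(-6/7 - 4/7)²)*(-33) = (2*(-10/7)²)*(-33) = (2*(100/49))*(-33) = (200/49)*(-33) = -6600/49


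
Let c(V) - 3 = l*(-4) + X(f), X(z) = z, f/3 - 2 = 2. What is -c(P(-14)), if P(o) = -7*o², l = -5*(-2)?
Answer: 25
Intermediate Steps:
f = 12 (f = 6 + 3*2 = 6 + 6 = 12)
l = 10
c(V) = -25 (c(V) = 3 + (10*(-4) + 12) = 3 + (-40 + 12) = 3 - 28 = -25)
-c(P(-14)) = -1*(-25) = 25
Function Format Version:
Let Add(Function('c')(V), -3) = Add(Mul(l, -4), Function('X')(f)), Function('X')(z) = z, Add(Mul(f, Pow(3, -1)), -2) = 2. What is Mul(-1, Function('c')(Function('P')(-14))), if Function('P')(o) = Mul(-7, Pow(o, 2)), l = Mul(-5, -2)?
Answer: 25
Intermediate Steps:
f = 12 (f = Add(6, Mul(3, 2)) = Add(6, 6) = 12)
l = 10
Function('c')(V) = -25 (Function('c')(V) = Add(3, Add(Mul(10, -4), 12)) = Add(3, Add(-40, 12)) = Add(3, -28) = -25)
Mul(-1, Function('c')(Function('P')(-14))) = Mul(-1, -25) = 25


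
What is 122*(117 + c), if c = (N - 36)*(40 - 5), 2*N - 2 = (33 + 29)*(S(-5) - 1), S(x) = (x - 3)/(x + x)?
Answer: -161650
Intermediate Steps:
S(x) = (-3 + x)/(2*x) (S(x) = (-3 + x)/((2*x)) = (-3 + x)*(1/(2*x)) = (-3 + x)/(2*x))
N = -26/5 (N = 1 + ((33 + 29)*((½)*(-3 - 5)/(-5) - 1))/2 = 1 + (62*((½)*(-⅕)*(-8) - 1))/2 = 1 + (62*(⅘ - 1))/2 = 1 + (62*(-⅕))/2 = 1 + (½)*(-62/5) = 1 - 31/5 = -26/5 ≈ -5.2000)
c = -1442 (c = (-26/5 - 36)*(40 - 5) = -206/5*35 = -1442)
122*(117 + c) = 122*(117 - 1442) = 122*(-1325) = -161650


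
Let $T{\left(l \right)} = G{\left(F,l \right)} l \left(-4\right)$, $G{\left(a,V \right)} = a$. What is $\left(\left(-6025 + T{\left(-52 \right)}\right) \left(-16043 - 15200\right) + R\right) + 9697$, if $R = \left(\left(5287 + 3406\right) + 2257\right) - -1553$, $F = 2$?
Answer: $175264187$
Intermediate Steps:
$T{\left(l \right)} = - 8 l$ ($T{\left(l \right)} = 2 l \left(-4\right) = - 8 l$)
$R = 12503$ ($R = \left(8693 + 2257\right) + 1553 = 10950 + 1553 = 12503$)
$\left(\left(-6025 + T{\left(-52 \right)}\right) \left(-16043 - 15200\right) + R\right) + 9697 = \left(\left(-6025 - -416\right) \left(-16043 - 15200\right) + 12503\right) + 9697 = \left(\left(-6025 + 416\right) \left(-31243\right) + 12503\right) + 9697 = \left(\left(-5609\right) \left(-31243\right) + 12503\right) + 9697 = \left(175241987 + 12503\right) + 9697 = 175254490 + 9697 = 175264187$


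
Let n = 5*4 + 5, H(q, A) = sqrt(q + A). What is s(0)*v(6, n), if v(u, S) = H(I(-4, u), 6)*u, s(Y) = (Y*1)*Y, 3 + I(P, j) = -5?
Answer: 0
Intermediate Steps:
I(P, j) = -8 (I(P, j) = -3 - 5 = -8)
H(q, A) = sqrt(A + q)
s(Y) = Y**2 (s(Y) = Y*Y = Y**2)
n = 25 (n = 20 + 5 = 25)
v(u, S) = I*u*sqrt(2) (v(u, S) = sqrt(6 - 8)*u = sqrt(-2)*u = (I*sqrt(2))*u = I*u*sqrt(2))
s(0)*v(6, n) = 0**2*(I*6*sqrt(2)) = 0*(6*I*sqrt(2)) = 0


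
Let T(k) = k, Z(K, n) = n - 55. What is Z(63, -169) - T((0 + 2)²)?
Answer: -228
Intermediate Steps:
Z(K, n) = -55 + n
Z(63, -169) - T((0 + 2)²) = (-55 - 169) - (0 + 2)² = -224 - 1*2² = -224 - 1*4 = -224 - 4 = -228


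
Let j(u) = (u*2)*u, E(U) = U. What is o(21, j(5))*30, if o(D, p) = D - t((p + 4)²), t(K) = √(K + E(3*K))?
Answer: -2610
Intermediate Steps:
j(u) = 2*u² (j(u) = (2*u)*u = 2*u²)
t(K) = 2*√K (t(K) = √(K + 3*K) = √(4*K) = 2*√K)
o(D, p) = D - 2*√((4 + p)²) (o(D, p) = D - 2*√((p + 4)²) = D - 2*√((4 + p)²))
o(21, j(5))*30 = (21 - 2*√((4 + 2*5²)²))*30 = (21 - 2*√((4 + 2*25)²))*30 = (21 - 2*√((4 + 50)²))*30 = (21 - 2*√(54²))*30 = (21 - 2*√2916)*30 = (21 - 2*54)*30 = (21 - 108)*30 = -87*30 = -2610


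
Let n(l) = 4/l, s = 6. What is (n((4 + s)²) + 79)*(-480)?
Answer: -189696/5 ≈ -37939.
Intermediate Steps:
(n((4 + s)²) + 79)*(-480) = (4/((4 + 6)²) + 79)*(-480) = (4/(10²) + 79)*(-480) = (4/100 + 79)*(-480) = (4*(1/100) + 79)*(-480) = (1/25 + 79)*(-480) = (1976/25)*(-480) = -189696/5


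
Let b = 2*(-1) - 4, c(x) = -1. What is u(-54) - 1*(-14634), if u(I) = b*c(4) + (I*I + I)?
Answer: 17502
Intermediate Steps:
b = -6 (b = -2 - 4 = -6)
u(I) = 6 + I + I² (u(I) = -6*(-1) + (I*I + I) = 6 + (I² + I) = 6 + (I + I²) = 6 + I + I²)
u(-54) - 1*(-14634) = (6 - 54 + (-54)²) - 1*(-14634) = (6 - 54 + 2916) + 14634 = 2868 + 14634 = 17502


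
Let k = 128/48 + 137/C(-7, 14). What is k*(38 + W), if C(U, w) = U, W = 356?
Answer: -139870/21 ≈ -6660.5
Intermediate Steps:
k = -355/21 (k = 128/48 + 137/(-7) = 128*(1/48) + 137*(-⅐) = 8/3 - 137/7 = -355/21 ≈ -16.905)
k*(38 + W) = -355*(38 + 356)/21 = -355/21*394 = -139870/21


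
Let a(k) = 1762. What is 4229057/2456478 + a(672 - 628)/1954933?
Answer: 8271851402417/4802249905974 ≈ 1.7225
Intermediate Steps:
4229057/2456478 + a(672 - 628)/1954933 = 4229057/2456478 + 1762/1954933 = 8271851402417/4802249905974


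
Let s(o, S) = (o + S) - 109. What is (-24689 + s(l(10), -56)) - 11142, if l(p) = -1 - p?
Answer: -36007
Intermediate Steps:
s(o, S) = -109 + S + o (s(o, S) = (S + o) - 109 = -109 + S + o)
(-24689 + s(l(10), -56)) - 11142 = (-24689 + (-109 - 56 + (-1 - 1*10))) - 11142 = (-24689 + (-109 - 56 + (-1 - 10))) - 11142 = (-24689 + (-109 - 56 - 11)) - 11142 = (-24689 - 176) - 11142 = -24865 - 11142 = -36007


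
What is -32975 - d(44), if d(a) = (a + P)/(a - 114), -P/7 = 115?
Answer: -2309011/70 ≈ -32986.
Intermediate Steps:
P = -805 (P = -7*115 = -805)
d(a) = (-805 + a)/(-114 + a) (d(a) = (a - 805)/(a - 114) = (-805 + a)/(-114 + a))
-32975 - d(44) = -32975 - (-805 + 44)/(-114 + 44) = -32975 - (-761)/(-70) = -32975 - (-1)*(-761)/70 = -32975 - 1*761/70 = -32975 - 761/70 = -2309011/70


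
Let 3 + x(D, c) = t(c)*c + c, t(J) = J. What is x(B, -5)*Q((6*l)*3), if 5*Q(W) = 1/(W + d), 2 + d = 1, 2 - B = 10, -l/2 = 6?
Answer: -17/1085 ≈ -0.015668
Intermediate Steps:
l = -12 (l = -2*6 = -12)
B = -8 (B = 2 - 1*10 = 2 - 10 = -8)
d = -1 (d = -2 + 1 = -1)
x(D, c) = -3 + c + c² (x(D, c) = -3 + (c*c + c) = -3 + (c² + c) = -3 + (c + c²) = -3 + c + c²)
Q(W) = 1/(5*(-1 + W)) (Q(W) = 1/(5*(W - 1)) = 1/(5*(-1 + W)))
x(B, -5)*Q((6*l)*3) = (-3 - 5 + (-5)²)*(1/(5*(-1 + (6*(-12))*3))) = (-3 - 5 + 25)*(1/(5*(-1 - 72*3))) = 17*(1/(5*(-1 - 216))) = 17*((⅕)/(-217)) = 17*((⅕)*(-1/217)) = 17*(-1/1085) = -17/1085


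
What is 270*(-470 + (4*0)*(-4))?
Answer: -126900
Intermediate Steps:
270*(-470 + (4*0)*(-4)) = 270*(-470 + 0*(-4)) = 270*(-470 + 0) = 270*(-470) = -126900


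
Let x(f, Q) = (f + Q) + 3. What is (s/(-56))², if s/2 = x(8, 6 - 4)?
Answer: 169/784 ≈ 0.21556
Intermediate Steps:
x(f, Q) = 3 + Q + f (x(f, Q) = (Q + f) + 3 = 3 + Q + f)
s = 26 (s = 2*(3 + (6 - 4) + 8) = 2*(3 + 2 + 8) = 2*13 = 26)
(s/(-56))² = (26/(-56))² = (26*(-1/56))² = (-13/28)² = 169/784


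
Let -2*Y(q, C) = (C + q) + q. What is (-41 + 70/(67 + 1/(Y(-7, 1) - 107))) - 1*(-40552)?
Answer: 109098937/2693 ≈ 40512.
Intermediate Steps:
Y(q, C) = -q - C/2 (Y(q, C) = -((C + q) + q)/2 = -(C + 2*q)/2 = -q - C/2)
(-41 + 70/(67 + 1/(Y(-7, 1) - 107))) - 1*(-40552) = (-41 + 70/(67 + 1/((-1*(-7) - ½*1) - 107))) - 1*(-40552) = (-41 + 70/(67 + 1/((7 - ½) - 107))) + 40552 = (-41 + 70/(67 + 1/(13/2 - 107))) + 40552 = (-41 + 70/(67 + 1/(-201/2))) + 40552 = (-41 + 70/(67 - 2/201)) + 40552 = (-41 + 70/(13465/201)) + 40552 = (-41 + 70*(201/13465)) + 40552 = (-41 + 2814/2693) + 40552 = -107599/2693 + 40552 = 109098937/2693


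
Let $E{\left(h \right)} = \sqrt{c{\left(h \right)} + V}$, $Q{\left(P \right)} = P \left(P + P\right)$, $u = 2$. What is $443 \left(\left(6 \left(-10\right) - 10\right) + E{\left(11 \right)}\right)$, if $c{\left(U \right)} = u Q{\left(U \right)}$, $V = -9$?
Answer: $-31010 + 2215 \sqrt{19} \approx -21355.0$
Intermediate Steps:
$Q{\left(P \right)} = 2 P^{2}$ ($Q{\left(P \right)} = P 2 P = 2 P^{2}$)
$c{\left(U \right)} = 4 U^{2}$ ($c{\left(U \right)} = 2 \cdot 2 U^{2} = 4 U^{2}$)
$E{\left(h \right)} = \sqrt{-9 + 4 h^{2}}$ ($E{\left(h \right)} = \sqrt{4 h^{2} - 9} = \sqrt{-9 + 4 h^{2}}$)
$443 \left(\left(6 \left(-10\right) - 10\right) + E{\left(11 \right)}\right) = 443 \left(\left(6 \left(-10\right) - 10\right) + \sqrt{-9 + 4 \cdot 11^{2}}\right) = 443 \left(\left(-60 - 10\right) + \sqrt{-9 + 4 \cdot 121}\right) = 443 \left(-70 + \sqrt{-9 + 484}\right) = 443 \left(-70 + \sqrt{475}\right) = 443 \left(-70 + 5 \sqrt{19}\right) = -31010 + 2215 \sqrt{19}$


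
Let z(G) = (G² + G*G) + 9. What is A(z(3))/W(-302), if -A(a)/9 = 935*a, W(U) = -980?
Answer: 45441/196 ≈ 231.84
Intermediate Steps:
z(G) = 9 + 2*G² (z(G) = (G² + G²) + 9 = 2*G² + 9 = 9 + 2*G²)
A(a) = -8415*a
A(z(3))/W(-302) = -8415*(9 + 2*3²)/(-980) = -8415*(9 + 2*9)*(-1/980) = -8415*(9 + 18)*(-1/980) = -8415*27*(-1/980) = -227205*(-1/980) = 45441/196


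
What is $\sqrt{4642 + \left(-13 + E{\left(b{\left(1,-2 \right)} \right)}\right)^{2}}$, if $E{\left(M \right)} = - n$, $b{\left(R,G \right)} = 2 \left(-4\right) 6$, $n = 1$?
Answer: $\sqrt{4838} \approx 69.556$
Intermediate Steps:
$b{\left(R,G \right)} = -48$ ($b{\left(R,G \right)} = \left(-8\right) 6 = -48$)
$E{\left(M \right)} = -1$ ($E{\left(M \right)} = \left(-1\right) 1 = -1$)
$\sqrt{4642 + \left(-13 + E{\left(b{\left(1,-2 \right)} \right)}\right)^{2}} = \sqrt{4642 + \left(-13 - 1\right)^{2}} = \sqrt{4642 + \left(-14\right)^{2}} = \sqrt{4642 + 196} = \sqrt{4838}$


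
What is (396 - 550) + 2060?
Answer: 1906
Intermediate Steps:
(396 - 550) + 2060 = -154 + 2060 = 1906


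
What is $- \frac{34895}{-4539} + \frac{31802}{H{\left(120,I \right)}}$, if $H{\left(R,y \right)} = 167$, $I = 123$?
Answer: $\frac{150176743}{758013} \approx 198.12$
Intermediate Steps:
$- \frac{34895}{-4539} + \frac{31802}{H{\left(120,I \right)}} = - \frac{34895}{-4539} + \frac{31802}{167} = \left(-34895\right) \left(- \frac{1}{4539}\right) + 31802 \cdot \frac{1}{167} = \frac{34895}{4539} + \frac{31802}{167} = \frac{150176743}{758013}$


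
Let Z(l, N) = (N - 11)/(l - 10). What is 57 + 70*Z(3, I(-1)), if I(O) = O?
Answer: 177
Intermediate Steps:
Z(l, N) = (-11 + N)/(-10 + l)
57 + 70*Z(3, I(-1)) = 57 + 70*((-11 - 1)/(-10 + 3)) = 57 + 70*(-12/(-7)) = 57 + 70*(-⅐*(-12)) = 57 + 70*(12/7) = 57 + 120 = 177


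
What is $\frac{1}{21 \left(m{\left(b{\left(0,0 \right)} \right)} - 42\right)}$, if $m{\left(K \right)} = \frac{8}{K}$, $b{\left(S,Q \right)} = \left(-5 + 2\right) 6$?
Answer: $- \frac{3}{2674} \approx -0.0011219$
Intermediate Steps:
$b{\left(S,Q \right)} = -18$ ($b{\left(S,Q \right)} = \left(-3\right) 6 = -18$)
$\frac{1}{21 \left(m{\left(b{\left(0,0 \right)} \right)} - 42\right)} = \frac{1}{21 \left(\frac{8}{-18} - 42\right)} = \frac{1}{21 \left(8 \left(- \frac{1}{18}\right) - 42\right)} = \frac{1}{21 \left(- \frac{4}{9} - 42\right)} = \frac{1}{21 \left(- \frac{382}{9}\right)} = \frac{1}{- \frac{2674}{3}} = - \frac{3}{2674}$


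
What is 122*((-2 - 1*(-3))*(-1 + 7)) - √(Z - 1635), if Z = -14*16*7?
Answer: 732 - I*√3203 ≈ 732.0 - 56.595*I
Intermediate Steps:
Z = -1568 (Z = -224*7 = -1568)
122*((-2 - 1*(-3))*(-1 + 7)) - √(Z - 1635) = 122*((-2 - 1*(-3))*(-1 + 7)) - √(-1568 - 1635) = 122*((-2 + 3)*6) - √(-3203) = 122*(1*6) - I*√3203 = 122*6 - I*√3203 = 732 - I*√3203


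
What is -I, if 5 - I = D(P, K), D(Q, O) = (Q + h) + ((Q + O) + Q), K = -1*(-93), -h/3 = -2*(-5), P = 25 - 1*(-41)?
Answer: 256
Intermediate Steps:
P = 66 (P = 25 + 41 = 66)
h = -30 (h = -(-6)*(-5) = -3*10 = -30)
K = 93
D(Q, O) = -30 + O + 3*Q (D(Q, O) = (Q - 30) + ((Q + O) + Q) = (-30 + Q) + ((O + Q) + Q) = (-30 + Q) + (O + 2*Q) = -30 + O + 3*Q)
I = -256 (I = 5 - (-30 + 93 + 3*66) = 5 - (-30 + 93 + 198) = 5 - 1*261 = 5 - 261 = -256)
-I = -1*(-256) = 256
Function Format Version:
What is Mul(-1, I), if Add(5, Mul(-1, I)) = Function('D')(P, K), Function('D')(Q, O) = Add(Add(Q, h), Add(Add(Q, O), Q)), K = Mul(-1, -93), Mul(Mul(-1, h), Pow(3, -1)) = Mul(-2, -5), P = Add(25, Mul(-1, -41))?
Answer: 256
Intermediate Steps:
P = 66 (P = Add(25, 41) = 66)
h = -30 (h = Mul(-3, Mul(-2, -5)) = Mul(-3, 10) = -30)
K = 93
Function('D')(Q, O) = Add(-30, O, Mul(3, Q)) (Function('D')(Q, O) = Add(Add(Q, -30), Add(Add(Q, O), Q)) = Add(Add(-30, Q), Add(Add(O, Q), Q)) = Add(Add(-30, Q), Add(O, Mul(2, Q))) = Add(-30, O, Mul(3, Q)))
I = -256 (I = Add(5, Mul(-1, Add(-30, 93, Mul(3, 66)))) = Add(5, Mul(-1, Add(-30, 93, 198))) = Add(5, Mul(-1, 261)) = Add(5, -261) = -256)
Mul(-1, I) = Mul(-1, -256) = 256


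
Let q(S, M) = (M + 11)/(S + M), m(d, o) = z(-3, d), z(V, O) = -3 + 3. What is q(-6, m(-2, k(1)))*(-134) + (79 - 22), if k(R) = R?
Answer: 908/3 ≈ 302.67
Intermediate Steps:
z(V, O) = 0
m(d, o) = 0
q(S, M) = (11 + M)/(M + S)
q(-6, m(-2, k(1)))*(-134) + (79 - 22) = ((11 + 0)/(0 - 6))*(-134) + (79 - 22) = (11/(-6))*(-134) + 57 = -⅙*11*(-134) + 57 = -11/6*(-134) + 57 = 737/3 + 57 = 908/3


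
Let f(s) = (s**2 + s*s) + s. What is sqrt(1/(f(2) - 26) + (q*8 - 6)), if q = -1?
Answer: 15*I/4 ≈ 3.75*I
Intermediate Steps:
f(s) = s + 2*s**2 (f(s) = (s**2 + s**2) + s = 2*s**2 + s = s + 2*s**2)
sqrt(1/(f(2) - 26) + (q*8 - 6)) = sqrt(1/(2*(1 + 2*2) - 26) + (-1*8 - 6)) = sqrt(1/(2*(1 + 4) - 26) + (-8 - 6)) = sqrt(1/(2*5 - 26) - 14) = sqrt(1/(10 - 26) - 14) = sqrt(1/(-16) - 14) = sqrt(-1/16 - 14) = sqrt(-225/16) = 15*I/4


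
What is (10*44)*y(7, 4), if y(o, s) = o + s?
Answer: 4840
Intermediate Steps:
(10*44)*y(7, 4) = (10*44)*(7 + 4) = 440*11 = 4840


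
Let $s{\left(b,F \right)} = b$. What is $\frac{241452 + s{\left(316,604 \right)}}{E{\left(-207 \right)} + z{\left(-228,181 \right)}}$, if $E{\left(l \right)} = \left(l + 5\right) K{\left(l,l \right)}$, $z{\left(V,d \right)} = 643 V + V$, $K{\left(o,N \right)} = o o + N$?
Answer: $- \frac{60442}{2190129} \approx -0.027597$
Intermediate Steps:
$K{\left(o,N \right)} = N + o^{2}$ ($K{\left(o,N \right)} = o^{2} + N = N + o^{2}$)
$z{\left(V,d \right)} = 644 V$
$E{\left(l \right)} = \left(5 + l\right) \left(l + l^{2}\right)$ ($E{\left(l \right)} = \left(l + 5\right) \left(l + l^{2}\right) = \left(5 + l\right) \left(l + l^{2}\right)$)
$\frac{241452 + s{\left(316,604 \right)}}{E{\left(-207 \right)} + z{\left(-228,181 \right)}} = \frac{241452 + 316}{- 207 \left(1 - 207\right) \left(5 - 207\right) + 644 \left(-228\right)} = \frac{241768}{\left(-207\right) \left(-206\right) \left(-202\right) - 146832} = \frac{241768}{-8613684 - 146832} = \frac{241768}{-8760516} = 241768 \left(- \frac{1}{8760516}\right) = - \frac{60442}{2190129}$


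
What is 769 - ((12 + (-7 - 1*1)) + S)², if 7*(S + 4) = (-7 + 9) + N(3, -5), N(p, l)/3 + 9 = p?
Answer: 37425/49 ≈ 763.78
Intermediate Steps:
N(p, l) = -27 + 3*p
S = -44/7 (S = -4 + ((-7 + 9) + (-27 + 3*3))/7 = -4 + (2 + (-27 + 9))/7 = -4 + (2 - 18)/7 = -4 + (⅐)*(-16) = -4 - 16/7 = -44/7 ≈ -6.2857)
769 - ((12 + (-7 - 1*1)) + S)² = 769 - ((12 + (-7 - 1*1)) - 44/7)² = 769 - ((12 + (-7 - 1)) - 44/7)² = 769 - ((12 - 8) - 44/7)² = 769 - (4 - 44/7)² = 769 - (-16/7)² = 769 - 1*256/49 = 769 - 256/49 = 37425/49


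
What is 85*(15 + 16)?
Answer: 2635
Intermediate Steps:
85*(15 + 16) = 85*31 = 2635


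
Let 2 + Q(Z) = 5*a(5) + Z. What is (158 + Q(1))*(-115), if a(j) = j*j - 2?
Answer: -31280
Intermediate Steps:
a(j) = -2 + j**2 (a(j) = j**2 - 2 = -2 + j**2)
Q(Z) = 113 + Z (Q(Z) = -2 + (5*(-2 + 5**2) + Z) = -2 + (5*(-2 + 25) + Z) = -2 + (5*23 + Z) = -2 + (115 + Z) = 113 + Z)
(158 + Q(1))*(-115) = (158 + (113 + 1))*(-115) = (158 + 114)*(-115) = 272*(-115) = -31280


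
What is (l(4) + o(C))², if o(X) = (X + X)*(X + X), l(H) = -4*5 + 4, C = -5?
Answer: 7056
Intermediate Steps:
l(H) = -16 (l(H) = -20 + 4 = -16)
o(X) = 4*X² (o(X) = (2*X)*(2*X) = 4*X²)
(l(4) + o(C))² = (-16 + 4*(-5)²)² = (-16 + 4*25)² = (-16 + 100)² = 84² = 7056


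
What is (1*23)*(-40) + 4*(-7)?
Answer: -948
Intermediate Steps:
(1*23)*(-40) + 4*(-7) = 23*(-40) - 28 = -920 - 28 = -948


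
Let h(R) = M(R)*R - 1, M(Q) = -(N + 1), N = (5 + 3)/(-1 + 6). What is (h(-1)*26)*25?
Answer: 1040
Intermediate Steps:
N = 8/5 ≈ 1.6000
M(Q) = -13/5 (M(Q) = -(8/5 + 1) = -1*13/5 = -13/5)
h(R) = -1 - 13*R/5 (h(R) = -13*R/5 - 1 = -1 - 13*R/5)
(h(-1)*26)*25 = ((-1 - 13/5*(-1))*26)*25 = ((-1 + 13/5)*26)*25 = ((8/5)*26)*25 = (208/5)*25 = 1040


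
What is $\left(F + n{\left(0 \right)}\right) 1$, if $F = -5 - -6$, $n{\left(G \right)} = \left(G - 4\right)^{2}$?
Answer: $17$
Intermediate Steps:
$n{\left(G \right)} = \left(-4 + G\right)^{2}$
$F = 1$ ($F = -5 + 6 = 1$)
$\left(F + n{\left(0 \right)}\right) 1 = \left(1 + \left(-4 + 0\right)^{2}\right) 1 = \left(1 + \left(-4\right)^{2}\right) 1 = \left(1 + 16\right) 1 = 17 \cdot 1 = 17$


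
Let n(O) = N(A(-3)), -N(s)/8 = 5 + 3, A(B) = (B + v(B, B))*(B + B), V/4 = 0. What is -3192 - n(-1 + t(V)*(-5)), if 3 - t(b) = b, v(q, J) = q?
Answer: -3128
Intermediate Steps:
V = 0 (V = 4*0 = 0)
t(b) = 3 - b
A(B) = 4*B² (A(B) = (B + B)*(B + B) = (2*B)*(2*B) = 4*B²)
N(s) = -64 (N(s) = -8*(5 + 3) = -8*8 = -64)
n(O) = -64
-3192 - n(-1 + t(V)*(-5)) = -3192 - 1*(-64) = -3192 + 64 = -3128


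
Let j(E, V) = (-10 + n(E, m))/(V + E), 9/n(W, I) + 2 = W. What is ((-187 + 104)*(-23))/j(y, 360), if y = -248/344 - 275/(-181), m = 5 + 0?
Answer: -50132812322992/1273041961 ≈ -39380.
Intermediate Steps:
m = 5
n(W, I) = 9/(-2 + W)
y = 6214/7783 (y = -248*1/344 - 275*(-1/181) = -31/43 + 275/181 = 6214/7783 ≈ 0.79841)
j(E, V) = (-10 + 9/(-2 + E))/(E + V) (j(E, V) = (-10 + 9/(-2 + E))/(V + E) = (-10 + 9/(-2 + E))/(E + V))
((-187 + 104)*(-23))/j(y, 360) = ((-187 + 104)*(-23))/(((29 - 10*6214/7783)/((-2 + 6214/7783)*(6214/7783 + 360)))) = (-83*(-23))/(((29 - 62140/7783)/((-9352/7783)*(2808094/7783)))) = 1909/((-7783/9352*7783/2808094*163567/7783)) = 1909/(-1273041961/26261295088) = 1909*(-26261295088/1273041961) = -50132812322992/1273041961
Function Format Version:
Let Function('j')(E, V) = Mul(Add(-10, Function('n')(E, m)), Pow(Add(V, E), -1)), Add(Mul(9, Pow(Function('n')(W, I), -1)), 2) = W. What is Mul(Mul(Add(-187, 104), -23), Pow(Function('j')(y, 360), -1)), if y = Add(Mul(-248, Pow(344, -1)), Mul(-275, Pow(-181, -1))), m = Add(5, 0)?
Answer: Rational(-50132812322992, 1273041961) ≈ -39380.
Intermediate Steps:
m = 5
Function('n')(W, I) = Mul(9, Pow(Add(-2, W), -1))
y = Rational(6214, 7783) (y = Add(Mul(-248, Rational(1, 344)), Mul(-275, Rational(-1, 181))) = Add(Rational(-31, 43), Rational(275, 181)) = Rational(6214, 7783) ≈ 0.79841)
Function('j')(E, V) = Mul(Pow(Add(E, V), -1), Add(-10, Mul(9, Pow(Add(-2, E), -1)))) (Function('j')(E, V) = Mul(Add(-10, Mul(9, Pow(Add(-2, E), -1))), Pow(Add(V, E), -1)) = Mul(Add(-10, Mul(9, Pow(Add(-2, E), -1))), Pow(Add(E, V), -1)) = Mul(Pow(Add(E, V), -1), Add(-10, Mul(9, Pow(Add(-2, E), -1)))))
Mul(Mul(Add(-187, 104), -23), Pow(Function('j')(y, 360), -1)) = Mul(Mul(Add(-187, 104), -23), Pow(Mul(Pow(Add(-2, Rational(6214, 7783)), -1), Pow(Add(Rational(6214, 7783), 360), -1), Add(29, Mul(-10, Rational(6214, 7783)))), -1)) = Mul(Mul(-83, -23), Pow(Mul(Pow(Rational(-9352, 7783), -1), Pow(Rational(2808094, 7783), -1), Add(29, Rational(-62140, 7783))), -1)) = Mul(1909, Pow(Mul(Rational(-7783, 9352), Rational(7783, 2808094), Rational(163567, 7783)), -1)) = Mul(1909, Pow(Rational(-1273041961, 26261295088), -1)) = Mul(1909, Rational(-26261295088, 1273041961)) = Rational(-50132812322992, 1273041961)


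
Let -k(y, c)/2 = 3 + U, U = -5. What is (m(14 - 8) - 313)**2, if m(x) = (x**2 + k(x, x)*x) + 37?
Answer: 46656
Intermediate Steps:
k(y, c) = 4 (k(y, c) = -2*(3 - 5) = -2*(-2) = 4)
m(x) = 37 + x**2 + 4*x (m(x) = (x**2 + 4*x) + 37 = 37 + x**2 + 4*x)
(m(14 - 8) - 313)**2 = ((37 + (14 - 8)**2 + 4*(14 - 8)) - 313)**2 = ((37 + 6**2 + 4*6) - 313)**2 = ((37 + 36 + 24) - 313)**2 = (97 - 313)**2 = (-216)**2 = 46656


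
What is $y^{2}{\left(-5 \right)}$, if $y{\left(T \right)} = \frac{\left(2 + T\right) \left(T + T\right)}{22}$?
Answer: $\frac{225}{121} \approx 1.8595$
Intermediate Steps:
$y{\left(T \right)} = \frac{T \left(2 + T\right)}{11}$ ($y{\left(T \right)} = \left(2 + T\right) 2 T \frac{1}{22} = 2 T \left(2 + T\right) \frac{1}{22} = \frac{T \left(2 + T\right)}{11}$)
$y^{2}{\left(-5 \right)} = \left(\frac{1}{11} \left(-5\right) \left(2 - 5\right)\right)^{2} = \left(\frac{1}{11} \left(-5\right) \left(-3\right)\right)^{2} = \left(\frac{15}{11}\right)^{2} = \frac{225}{121}$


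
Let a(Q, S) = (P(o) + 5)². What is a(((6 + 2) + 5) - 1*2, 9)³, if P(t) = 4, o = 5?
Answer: 531441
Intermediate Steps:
a(Q, S) = 81 (a(Q, S) = (4 + 5)² = 9² = 81)
a(((6 + 2) + 5) - 1*2, 9)³ = 81³ = 531441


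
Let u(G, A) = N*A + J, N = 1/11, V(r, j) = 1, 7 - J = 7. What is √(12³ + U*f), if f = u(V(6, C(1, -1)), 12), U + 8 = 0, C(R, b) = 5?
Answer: 4*√13002/11 ≈ 41.464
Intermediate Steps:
J = 0 (J = 7 - 1*7 = 7 - 7 = 0)
U = -8 (U = -8 + 0 = -8)
N = 1/11 ≈ 0.090909
u(G, A) = A/11 (u(G, A) = A/11 + 0 = A/11)
f = 12/11 (f = (1/11)*12 = 12/11 ≈ 1.0909)
√(12³ + U*f) = √(12³ - 8*12/11) = √(1728 - 96/11) = √(18912/11) = 4*√13002/11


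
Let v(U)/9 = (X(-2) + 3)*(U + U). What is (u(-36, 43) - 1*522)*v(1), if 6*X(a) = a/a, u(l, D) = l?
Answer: -31806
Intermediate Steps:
X(a) = ⅙ (X(a) = (a/a)/6 = (⅙)*1 = ⅙)
v(U) = 57*U (v(U) = 9*((⅙ + 3)*(U + U)) = 9*(19*(2*U)/6) = 9*(19*U/3) = 57*U)
(u(-36, 43) - 1*522)*v(1) = (-36 - 1*522)*(57*1) = (-36 - 522)*57 = -558*57 = -31806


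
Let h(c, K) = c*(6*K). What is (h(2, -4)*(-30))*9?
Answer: 12960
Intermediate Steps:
h(c, K) = 6*K*c
(h(2, -4)*(-30))*9 = ((6*(-4)*2)*(-30))*9 = -48*(-30)*9 = 1440*9 = 12960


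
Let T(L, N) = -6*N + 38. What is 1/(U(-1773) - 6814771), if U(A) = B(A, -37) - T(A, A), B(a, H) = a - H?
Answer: -1/6827183 ≈ -1.4647e-7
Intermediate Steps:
T(L, N) = 38 - 6*N
U(A) = -1 + 7*A (U(A) = (A - 1*(-37)) - (38 - 6*A) = (A + 37) + (-38 + 6*A) = (37 + A) + (-38 + 6*A) = -1 + 7*A)
1/(U(-1773) - 6814771) = 1/((-1 + 7*(-1773)) - 6814771) = 1/((-1 - 12411) - 6814771) = 1/(-12412 - 6814771) = 1/(-6827183) = -1/6827183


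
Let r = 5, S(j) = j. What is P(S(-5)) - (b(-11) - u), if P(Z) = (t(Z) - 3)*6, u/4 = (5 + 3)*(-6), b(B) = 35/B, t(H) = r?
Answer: -1945/11 ≈ -176.82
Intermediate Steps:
t(H) = 5
u = -192 (u = 4*((5 + 3)*(-6)) = 4*(8*(-6)) = 4*(-48) = -192)
P(Z) = 12 (P(Z) = (5 - 3)*6 = 2*6 = 12)
P(S(-5)) - (b(-11) - u) = 12 - (35/(-11) - 1*(-192)) = 12 - (35*(-1/11) + 192) = 12 - (-35/11 + 192) = 12 - 1*2077/11 = 12 - 2077/11 = -1945/11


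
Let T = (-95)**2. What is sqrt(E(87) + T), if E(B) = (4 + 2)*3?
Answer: sqrt(9043) ≈ 95.095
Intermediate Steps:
T = 9025
E(B) = 18 (E(B) = 6*3 = 18)
sqrt(E(87) + T) = sqrt(18 + 9025) = sqrt(9043)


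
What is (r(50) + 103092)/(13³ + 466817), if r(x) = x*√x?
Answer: 17182/78169 + 125*√2/234507 ≈ 0.22056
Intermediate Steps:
r(x) = x^(3/2)
(r(50) + 103092)/(13³ + 466817) = (50^(3/2) + 103092)/(13³ + 466817) = (250*√2 + 103092)/(2197 + 466817) = (103092 + 250*√2)/469014 = (103092 + 250*√2)*(1/469014) = 17182/78169 + 125*√2/234507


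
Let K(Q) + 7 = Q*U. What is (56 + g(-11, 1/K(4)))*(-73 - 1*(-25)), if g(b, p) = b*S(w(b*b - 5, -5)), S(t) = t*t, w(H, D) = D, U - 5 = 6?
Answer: 10512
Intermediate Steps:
U = 11 (U = 5 + 6 = 11)
K(Q) = -7 + 11*Q (K(Q) = -7 + Q*11 = -7 + 11*Q)
S(t) = t²
g(b, p) = 25*b (g(b, p) = b*(-5)² = b*25 = 25*b)
(56 + g(-11, 1/K(4)))*(-73 - 1*(-25)) = (56 + 25*(-11))*(-73 - 1*(-25)) = (56 - 275)*(-73 + 25) = -219*(-48) = 10512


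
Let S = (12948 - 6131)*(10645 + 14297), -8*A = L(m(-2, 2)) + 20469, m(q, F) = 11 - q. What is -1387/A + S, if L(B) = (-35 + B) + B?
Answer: 869701478384/5115 ≈ 1.7003e+8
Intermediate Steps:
L(B) = -35 + 2*B
A = -5115/2 (A = -((-35 + 2*(11 - 1*(-2))) + 20469)/8 = -((-35 + 2*(11 + 2)) + 20469)/8 = -((-35 + 2*13) + 20469)/8 = -((-35 + 26) + 20469)/8 = -(-9 + 20469)/8 = -⅛*20460 = -5115/2 ≈ -2557.5)
S = 170029614 (S = 6817*24942 = 170029614)
-1387/A + S = -1387/(-5115/2) + 170029614 = -1387*(-2/5115) + 170029614 = 2774/5115 + 170029614 = 869701478384/5115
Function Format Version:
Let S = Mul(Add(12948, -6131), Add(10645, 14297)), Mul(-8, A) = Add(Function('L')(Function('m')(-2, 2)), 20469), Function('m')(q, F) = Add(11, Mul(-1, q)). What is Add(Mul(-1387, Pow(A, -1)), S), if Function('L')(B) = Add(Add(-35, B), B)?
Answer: Rational(869701478384, 5115) ≈ 1.7003e+8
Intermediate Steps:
Function('L')(B) = Add(-35, Mul(2, B))
A = Rational(-5115, 2) (A = Mul(Rational(-1, 8), Add(Add(-35, Mul(2, Add(11, Mul(-1, -2)))), 20469)) = Mul(Rational(-1, 8), Add(Add(-35, Mul(2, Add(11, 2))), 20469)) = Mul(Rational(-1, 8), Add(Add(-35, Mul(2, 13)), 20469)) = Mul(Rational(-1, 8), Add(Add(-35, 26), 20469)) = Mul(Rational(-1, 8), Add(-9, 20469)) = Mul(Rational(-1, 8), 20460) = Rational(-5115, 2) ≈ -2557.5)
S = 170029614 (S = Mul(6817, 24942) = 170029614)
Add(Mul(-1387, Pow(A, -1)), S) = Add(Mul(-1387, Pow(Rational(-5115, 2), -1)), 170029614) = Add(Mul(-1387, Rational(-2, 5115)), 170029614) = Add(Rational(2774, 5115), 170029614) = Rational(869701478384, 5115)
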